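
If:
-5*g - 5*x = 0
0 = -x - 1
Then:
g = 1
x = -1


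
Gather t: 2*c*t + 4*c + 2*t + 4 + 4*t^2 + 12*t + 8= 4*c + 4*t^2 + t*(2*c + 14) + 12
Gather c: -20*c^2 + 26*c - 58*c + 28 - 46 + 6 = -20*c^2 - 32*c - 12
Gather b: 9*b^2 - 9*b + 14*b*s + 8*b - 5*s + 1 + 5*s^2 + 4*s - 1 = 9*b^2 + b*(14*s - 1) + 5*s^2 - s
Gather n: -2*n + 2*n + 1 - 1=0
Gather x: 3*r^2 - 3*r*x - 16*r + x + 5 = 3*r^2 - 16*r + x*(1 - 3*r) + 5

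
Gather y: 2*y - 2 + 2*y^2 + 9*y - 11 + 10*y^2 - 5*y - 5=12*y^2 + 6*y - 18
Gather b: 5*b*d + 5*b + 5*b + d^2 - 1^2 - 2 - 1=b*(5*d + 10) + d^2 - 4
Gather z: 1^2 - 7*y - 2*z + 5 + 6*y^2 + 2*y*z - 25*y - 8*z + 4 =6*y^2 - 32*y + z*(2*y - 10) + 10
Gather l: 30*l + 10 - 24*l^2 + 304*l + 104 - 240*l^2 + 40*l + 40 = -264*l^2 + 374*l + 154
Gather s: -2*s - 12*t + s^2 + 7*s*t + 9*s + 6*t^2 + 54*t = s^2 + s*(7*t + 7) + 6*t^2 + 42*t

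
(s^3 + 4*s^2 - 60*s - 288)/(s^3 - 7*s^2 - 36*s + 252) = (s^2 - 2*s - 48)/(s^2 - 13*s + 42)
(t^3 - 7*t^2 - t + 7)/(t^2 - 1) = t - 7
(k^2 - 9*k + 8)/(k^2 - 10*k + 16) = (k - 1)/(k - 2)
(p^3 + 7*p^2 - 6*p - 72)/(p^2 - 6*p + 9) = (p^2 + 10*p + 24)/(p - 3)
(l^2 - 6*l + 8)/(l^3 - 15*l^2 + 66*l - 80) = (l - 4)/(l^2 - 13*l + 40)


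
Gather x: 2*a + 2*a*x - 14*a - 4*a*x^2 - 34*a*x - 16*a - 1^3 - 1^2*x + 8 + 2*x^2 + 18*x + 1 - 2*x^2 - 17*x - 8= -4*a*x^2 - 32*a*x - 28*a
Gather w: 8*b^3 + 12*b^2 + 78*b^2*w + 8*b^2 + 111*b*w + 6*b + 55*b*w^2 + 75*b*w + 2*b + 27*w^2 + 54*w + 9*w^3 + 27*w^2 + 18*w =8*b^3 + 20*b^2 + 8*b + 9*w^3 + w^2*(55*b + 54) + w*(78*b^2 + 186*b + 72)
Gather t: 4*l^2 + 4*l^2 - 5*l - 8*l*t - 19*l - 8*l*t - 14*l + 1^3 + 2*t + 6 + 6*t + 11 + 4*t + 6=8*l^2 - 38*l + t*(12 - 16*l) + 24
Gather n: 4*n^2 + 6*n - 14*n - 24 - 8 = 4*n^2 - 8*n - 32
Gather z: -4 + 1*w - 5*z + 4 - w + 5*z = 0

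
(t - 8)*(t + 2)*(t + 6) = t^3 - 52*t - 96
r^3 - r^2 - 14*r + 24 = (r - 3)*(r - 2)*(r + 4)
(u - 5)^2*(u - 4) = u^3 - 14*u^2 + 65*u - 100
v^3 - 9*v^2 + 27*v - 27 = (v - 3)^3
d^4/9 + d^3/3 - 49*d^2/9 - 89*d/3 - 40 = (d/3 + 1)^2*(d - 8)*(d + 5)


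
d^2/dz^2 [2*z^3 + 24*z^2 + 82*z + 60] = 12*z + 48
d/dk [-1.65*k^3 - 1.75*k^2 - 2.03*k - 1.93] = -4.95*k^2 - 3.5*k - 2.03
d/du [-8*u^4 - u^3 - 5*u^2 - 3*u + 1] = -32*u^3 - 3*u^2 - 10*u - 3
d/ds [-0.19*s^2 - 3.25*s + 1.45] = -0.38*s - 3.25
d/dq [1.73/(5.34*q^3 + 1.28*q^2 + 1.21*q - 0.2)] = (-27.7146*q^2 - 4.4288*q - 2.0933)/(5.34*q^3 + 1.28*q^2 + 1.21*q - 0.2)^2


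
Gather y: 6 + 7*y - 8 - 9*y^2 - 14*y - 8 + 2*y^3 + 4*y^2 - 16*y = 2*y^3 - 5*y^2 - 23*y - 10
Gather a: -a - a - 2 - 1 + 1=-2*a - 2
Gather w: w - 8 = w - 8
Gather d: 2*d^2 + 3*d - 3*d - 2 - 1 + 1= 2*d^2 - 2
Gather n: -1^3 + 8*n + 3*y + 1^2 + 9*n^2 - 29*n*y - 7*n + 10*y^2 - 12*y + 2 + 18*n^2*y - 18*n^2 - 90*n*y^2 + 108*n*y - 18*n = n^2*(18*y - 9) + n*(-90*y^2 + 79*y - 17) + 10*y^2 - 9*y + 2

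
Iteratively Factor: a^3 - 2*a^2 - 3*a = (a)*(a^2 - 2*a - 3) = a*(a - 3)*(a + 1)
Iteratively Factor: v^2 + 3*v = (v)*(v + 3)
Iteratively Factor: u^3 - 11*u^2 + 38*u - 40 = (u - 4)*(u^2 - 7*u + 10) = (u - 5)*(u - 4)*(u - 2)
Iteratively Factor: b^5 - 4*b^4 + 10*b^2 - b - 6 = (b + 1)*(b^4 - 5*b^3 + 5*b^2 + 5*b - 6) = (b + 1)^2*(b^3 - 6*b^2 + 11*b - 6) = (b - 2)*(b + 1)^2*(b^2 - 4*b + 3) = (b - 3)*(b - 2)*(b + 1)^2*(b - 1)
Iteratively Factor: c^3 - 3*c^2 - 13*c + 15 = (c + 3)*(c^2 - 6*c + 5) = (c - 5)*(c + 3)*(c - 1)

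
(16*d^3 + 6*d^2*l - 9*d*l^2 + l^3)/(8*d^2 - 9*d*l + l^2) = (2*d^2 + d*l - l^2)/(d - l)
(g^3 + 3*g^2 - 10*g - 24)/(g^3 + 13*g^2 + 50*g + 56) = (g - 3)/(g + 7)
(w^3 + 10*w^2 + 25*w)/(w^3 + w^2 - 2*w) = (w^2 + 10*w + 25)/(w^2 + w - 2)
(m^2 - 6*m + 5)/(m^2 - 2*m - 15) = (m - 1)/(m + 3)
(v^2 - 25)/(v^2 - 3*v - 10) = (v + 5)/(v + 2)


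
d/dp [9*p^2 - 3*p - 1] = 18*p - 3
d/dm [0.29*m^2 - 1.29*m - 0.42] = 0.58*m - 1.29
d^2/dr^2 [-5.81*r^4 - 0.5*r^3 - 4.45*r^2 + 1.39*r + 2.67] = -69.72*r^2 - 3.0*r - 8.9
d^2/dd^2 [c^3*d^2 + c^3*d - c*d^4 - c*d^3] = 2*c*(c^2 - 6*d^2 - 3*d)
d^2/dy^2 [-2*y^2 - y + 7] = -4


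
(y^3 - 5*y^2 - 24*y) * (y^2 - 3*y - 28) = y^5 - 8*y^4 - 37*y^3 + 212*y^2 + 672*y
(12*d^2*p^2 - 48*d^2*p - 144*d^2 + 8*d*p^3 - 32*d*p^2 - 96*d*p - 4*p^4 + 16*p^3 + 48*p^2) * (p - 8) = 12*d^2*p^3 - 144*d^2*p^2 + 240*d^2*p + 1152*d^2 + 8*d*p^4 - 96*d*p^3 + 160*d*p^2 + 768*d*p - 4*p^5 + 48*p^4 - 80*p^3 - 384*p^2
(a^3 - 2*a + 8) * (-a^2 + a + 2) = -a^5 + a^4 + 4*a^3 - 10*a^2 + 4*a + 16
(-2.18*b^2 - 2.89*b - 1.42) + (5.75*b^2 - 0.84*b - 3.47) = 3.57*b^2 - 3.73*b - 4.89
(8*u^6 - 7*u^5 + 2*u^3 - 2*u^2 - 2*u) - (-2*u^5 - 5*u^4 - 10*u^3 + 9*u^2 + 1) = 8*u^6 - 5*u^5 + 5*u^4 + 12*u^3 - 11*u^2 - 2*u - 1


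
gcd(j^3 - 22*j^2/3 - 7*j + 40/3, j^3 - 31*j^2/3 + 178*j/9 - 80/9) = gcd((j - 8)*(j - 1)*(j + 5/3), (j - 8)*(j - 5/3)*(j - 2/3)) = j - 8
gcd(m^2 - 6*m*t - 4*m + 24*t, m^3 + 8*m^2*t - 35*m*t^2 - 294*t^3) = -m + 6*t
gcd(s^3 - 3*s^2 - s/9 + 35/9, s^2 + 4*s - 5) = 1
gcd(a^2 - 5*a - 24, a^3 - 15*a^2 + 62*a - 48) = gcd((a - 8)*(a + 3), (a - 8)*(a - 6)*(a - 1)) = a - 8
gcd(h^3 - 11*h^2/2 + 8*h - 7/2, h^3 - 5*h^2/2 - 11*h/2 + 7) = h^2 - 9*h/2 + 7/2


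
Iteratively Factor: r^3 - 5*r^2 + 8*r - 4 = (r - 2)*(r^2 - 3*r + 2) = (r - 2)*(r - 1)*(r - 2)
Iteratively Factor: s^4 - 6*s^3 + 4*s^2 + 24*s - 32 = (s - 4)*(s^3 - 2*s^2 - 4*s + 8) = (s - 4)*(s - 2)*(s^2 - 4) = (s - 4)*(s - 2)^2*(s + 2)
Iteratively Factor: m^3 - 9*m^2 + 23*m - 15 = (m - 5)*(m^2 - 4*m + 3) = (m - 5)*(m - 1)*(m - 3)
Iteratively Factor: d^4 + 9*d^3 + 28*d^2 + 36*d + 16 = (d + 1)*(d^3 + 8*d^2 + 20*d + 16) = (d + 1)*(d + 2)*(d^2 + 6*d + 8) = (d + 1)*(d + 2)^2*(d + 4)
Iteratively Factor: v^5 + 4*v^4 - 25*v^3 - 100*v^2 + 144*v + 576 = (v + 4)*(v^4 - 25*v^2 + 144) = (v + 3)*(v + 4)*(v^3 - 3*v^2 - 16*v + 48) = (v + 3)*(v + 4)^2*(v^2 - 7*v + 12) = (v - 4)*(v + 3)*(v + 4)^2*(v - 3)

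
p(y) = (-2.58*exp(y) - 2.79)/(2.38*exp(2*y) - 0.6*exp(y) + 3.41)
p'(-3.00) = -0.04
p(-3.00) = -0.86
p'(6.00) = 0.00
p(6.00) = 0.00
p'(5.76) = 0.00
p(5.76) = -0.00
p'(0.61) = 0.60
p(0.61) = -0.73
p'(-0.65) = -0.07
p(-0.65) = -1.10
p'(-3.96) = -0.02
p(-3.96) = -0.84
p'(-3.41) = -0.03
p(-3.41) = -0.85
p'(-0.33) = 0.09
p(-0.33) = -1.10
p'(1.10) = 0.48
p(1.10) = -0.46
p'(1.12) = 0.47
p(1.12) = -0.45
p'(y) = (-2.58*exp(y) - 2.79)*(-4.76*exp(2*y) + 0.6*exp(y))/(2.38*exp(2*y) - 0.6*exp(y) + 3.41)^2 - 2.58*exp(y)/(2.38*exp(2*y) - 0.6*exp(y) + 3.41)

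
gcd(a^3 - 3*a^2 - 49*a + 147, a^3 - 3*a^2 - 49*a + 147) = a^3 - 3*a^2 - 49*a + 147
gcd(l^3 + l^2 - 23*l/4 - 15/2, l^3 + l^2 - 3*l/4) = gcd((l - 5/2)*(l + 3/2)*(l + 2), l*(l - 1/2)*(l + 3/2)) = l + 3/2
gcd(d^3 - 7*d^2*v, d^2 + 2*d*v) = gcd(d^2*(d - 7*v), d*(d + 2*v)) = d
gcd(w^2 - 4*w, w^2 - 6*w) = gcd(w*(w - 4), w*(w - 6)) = w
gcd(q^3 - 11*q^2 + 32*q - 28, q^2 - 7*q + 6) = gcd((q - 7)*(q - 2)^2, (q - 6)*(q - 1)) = 1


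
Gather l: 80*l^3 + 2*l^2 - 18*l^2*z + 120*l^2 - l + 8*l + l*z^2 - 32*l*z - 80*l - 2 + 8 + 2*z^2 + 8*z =80*l^3 + l^2*(122 - 18*z) + l*(z^2 - 32*z - 73) + 2*z^2 + 8*z + 6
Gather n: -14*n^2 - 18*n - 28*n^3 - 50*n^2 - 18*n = -28*n^3 - 64*n^2 - 36*n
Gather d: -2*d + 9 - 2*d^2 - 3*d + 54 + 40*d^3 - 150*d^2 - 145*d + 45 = 40*d^3 - 152*d^2 - 150*d + 108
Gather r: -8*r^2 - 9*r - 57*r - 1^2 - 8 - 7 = -8*r^2 - 66*r - 16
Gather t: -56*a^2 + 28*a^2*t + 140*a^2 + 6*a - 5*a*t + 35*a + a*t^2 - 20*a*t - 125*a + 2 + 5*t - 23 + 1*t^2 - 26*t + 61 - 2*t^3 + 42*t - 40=84*a^2 - 84*a - 2*t^3 + t^2*(a + 1) + t*(28*a^2 - 25*a + 21)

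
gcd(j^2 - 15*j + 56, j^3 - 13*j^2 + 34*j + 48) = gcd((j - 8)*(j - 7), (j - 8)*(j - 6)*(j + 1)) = j - 8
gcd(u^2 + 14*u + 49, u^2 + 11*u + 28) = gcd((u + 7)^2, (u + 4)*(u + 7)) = u + 7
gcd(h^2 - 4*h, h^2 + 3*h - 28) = h - 4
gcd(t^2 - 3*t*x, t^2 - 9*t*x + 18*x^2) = -t + 3*x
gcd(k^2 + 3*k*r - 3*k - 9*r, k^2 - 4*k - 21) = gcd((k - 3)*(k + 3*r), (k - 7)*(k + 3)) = 1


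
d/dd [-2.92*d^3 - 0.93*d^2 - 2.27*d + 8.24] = -8.76*d^2 - 1.86*d - 2.27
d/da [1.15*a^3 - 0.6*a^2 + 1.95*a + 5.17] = 3.45*a^2 - 1.2*a + 1.95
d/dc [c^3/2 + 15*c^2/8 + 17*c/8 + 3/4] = 3*c^2/2 + 15*c/4 + 17/8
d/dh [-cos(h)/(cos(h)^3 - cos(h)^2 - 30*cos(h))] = (1 - 2*cos(h))*sin(h)/(sin(h)^2 + cos(h) + 29)^2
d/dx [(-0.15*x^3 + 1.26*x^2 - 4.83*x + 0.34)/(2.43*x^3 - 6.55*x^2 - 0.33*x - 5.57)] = (2.22044604925031e-16*x^5 - 2.0793*x^4 + 23.5728*x^3 - 32.0244*x^2 - 9.5824*x + 27.0153)/(5.9049*x^6 - 31.833*x^5 + 41.2987*x^4 - 22.7472*x^3 + 73.0759*x^2 + 3.6762*x + 31.0249)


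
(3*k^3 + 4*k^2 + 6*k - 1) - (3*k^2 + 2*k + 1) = 3*k^3 + k^2 + 4*k - 2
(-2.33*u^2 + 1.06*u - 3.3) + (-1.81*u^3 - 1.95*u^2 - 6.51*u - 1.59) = -1.81*u^3 - 4.28*u^2 - 5.45*u - 4.89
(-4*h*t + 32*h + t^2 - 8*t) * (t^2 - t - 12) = -4*h*t^3 + 36*h*t^2 + 16*h*t - 384*h + t^4 - 9*t^3 - 4*t^2 + 96*t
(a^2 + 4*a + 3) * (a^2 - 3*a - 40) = a^4 + a^3 - 49*a^2 - 169*a - 120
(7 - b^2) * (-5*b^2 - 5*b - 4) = 5*b^4 + 5*b^3 - 31*b^2 - 35*b - 28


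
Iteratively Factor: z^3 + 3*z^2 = (z)*(z^2 + 3*z) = z^2*(z + 3)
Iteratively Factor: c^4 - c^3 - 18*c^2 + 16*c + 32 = (c - 2)*(c^3 + c^2 - 16*c - 16) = (c - 2)*(c + 4)*(c^2 - 3*c - 4) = (c - 4)*(c - 2)*(c + 4)*(c + 1)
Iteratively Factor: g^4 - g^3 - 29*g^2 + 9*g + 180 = (g + 4)*(g^3 - 5*g^2 - 9*g + 45) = (g + 3)*(g + 4)*(g^2 - 8*g + 15) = (g - 3)*(g + 3)*(g + 4)*(g - 5)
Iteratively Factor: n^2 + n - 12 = (n + 4)*(n - 3)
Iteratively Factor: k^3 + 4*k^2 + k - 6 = (k + 3)*(k^2 + k - 2) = (k - 1)*(k + 3)*(k + 2)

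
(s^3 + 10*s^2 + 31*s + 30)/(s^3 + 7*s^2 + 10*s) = (s + 3)/s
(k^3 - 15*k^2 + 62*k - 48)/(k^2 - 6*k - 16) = (k^2 - 7*k + 6)/(k + 2)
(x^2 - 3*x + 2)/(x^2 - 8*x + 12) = (x - 1)/(x - 6)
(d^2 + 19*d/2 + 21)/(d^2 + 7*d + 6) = (d + 7/2)/(d + 1)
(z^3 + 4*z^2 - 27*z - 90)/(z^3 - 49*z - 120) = (z^2 + z - 30)/(z^2 - 3*z - 40)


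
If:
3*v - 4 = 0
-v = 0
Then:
No Solution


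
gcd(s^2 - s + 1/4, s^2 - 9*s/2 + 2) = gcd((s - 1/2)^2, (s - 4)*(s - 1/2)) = s - 1/2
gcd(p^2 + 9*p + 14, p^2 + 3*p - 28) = p + 7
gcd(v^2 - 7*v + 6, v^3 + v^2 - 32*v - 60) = v - 6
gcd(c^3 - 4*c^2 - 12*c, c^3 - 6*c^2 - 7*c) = c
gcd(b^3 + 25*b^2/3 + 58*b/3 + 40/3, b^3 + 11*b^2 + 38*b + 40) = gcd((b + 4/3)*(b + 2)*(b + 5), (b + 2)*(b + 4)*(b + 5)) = b^2 + 7*b + 10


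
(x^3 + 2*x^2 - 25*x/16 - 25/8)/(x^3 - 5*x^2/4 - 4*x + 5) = (x + 5/4)/(x - 2)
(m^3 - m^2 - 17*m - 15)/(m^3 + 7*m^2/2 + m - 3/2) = 2*(m - 5)/(2*m - 1)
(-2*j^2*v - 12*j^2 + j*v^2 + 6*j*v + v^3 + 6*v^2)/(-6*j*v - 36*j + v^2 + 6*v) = (-2*j^2 + j*v + v^2)/(-6*j + v)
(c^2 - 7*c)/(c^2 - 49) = c/(c + 7)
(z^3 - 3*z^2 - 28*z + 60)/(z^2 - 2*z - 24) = (z^2 + 3*z - 10)/(z + 4)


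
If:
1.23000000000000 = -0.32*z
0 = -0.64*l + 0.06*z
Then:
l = -0.36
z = -3.84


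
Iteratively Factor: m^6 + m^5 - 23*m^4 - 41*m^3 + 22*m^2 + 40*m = (m)*(m^5 + m^4 - 23*m^3 - 41*m^2 + 22*m + 40) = m*(m + 1)*(m^4 - 23*m^2 - 18*m + 40) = m*(m - 1)*(m + 1)*(m^3 + m^2 - 22*m - 40) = m*(m - 1)*(m + 1)*(m + 4)*(m^2 - 3*m - 10) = m*(m - 5)*(m - 1)*(m + 1)*(m + 4)*(m + 2)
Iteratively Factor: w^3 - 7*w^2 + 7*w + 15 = (w - 3)*(w^2 - 4*w - 5) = (w - 5)*(w - 3)*(w + 1)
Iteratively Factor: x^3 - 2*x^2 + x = (x - 1)*(x^2 - x) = x*(x - 1)*(x - 1)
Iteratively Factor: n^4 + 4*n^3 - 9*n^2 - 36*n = (n - 3)*(n^3 + 7*n^2 + 12*n) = (n - 3)*(n + 3)*(n^2 + 4*n) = (n - 3)*(n + 3)*(n + 4)*(n)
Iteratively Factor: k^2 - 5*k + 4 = (k - 4)*(k - 1)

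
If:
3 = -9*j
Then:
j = -1/3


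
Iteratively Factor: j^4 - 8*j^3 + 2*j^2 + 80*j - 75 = (j + 3)*(j^3 - 11*j^2 + 35*j - 25) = (j - 5)*(j + 3)*(j^2 - 6*j + 5) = (j - 5)*(j - 1)*(j + 3)*(j - 5)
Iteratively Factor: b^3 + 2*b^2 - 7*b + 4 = (b - 1)*(b^2 + 3*b - 4) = (b - 1)^2*(b + 4)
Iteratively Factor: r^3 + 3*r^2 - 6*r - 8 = (r + 1)*(r^2 + 2*r - 8) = (r - 2)*(r + 1)*(r + 4)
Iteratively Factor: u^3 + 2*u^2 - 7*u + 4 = (u + 4)*(u^2 - 2*u + 1) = (u - 1)*(u + 4)*(u - 1)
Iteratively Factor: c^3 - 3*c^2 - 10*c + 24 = (c + 3)*(c^2 - 6*c + 8) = (c - 4)*(c + 3)*(c - 2)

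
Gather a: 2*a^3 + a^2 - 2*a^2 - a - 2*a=2*a^3 - a^2 - 3*a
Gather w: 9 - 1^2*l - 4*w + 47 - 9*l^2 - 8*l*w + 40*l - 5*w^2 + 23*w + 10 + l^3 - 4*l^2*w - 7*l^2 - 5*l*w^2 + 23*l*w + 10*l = l^3 - 16*l^2 + 49*l + w^2*(-5*l - 5) + w*(-4*l^2 + 15*l + 19) + 66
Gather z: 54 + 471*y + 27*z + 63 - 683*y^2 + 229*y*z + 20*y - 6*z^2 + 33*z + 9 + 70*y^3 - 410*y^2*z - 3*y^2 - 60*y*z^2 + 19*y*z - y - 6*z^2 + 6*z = 70*y^3 - 686*y^2 + 490*y + z^2*(-60*y - 12) + z*(-410*y^2 + 248*y + 66) + 126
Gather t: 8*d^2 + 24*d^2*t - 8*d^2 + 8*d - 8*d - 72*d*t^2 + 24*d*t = -72*d*t^2 + t*(24*d^2 + 24*d)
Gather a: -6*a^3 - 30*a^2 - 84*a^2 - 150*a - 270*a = -6*a^3 - 114*a^2 - 420*a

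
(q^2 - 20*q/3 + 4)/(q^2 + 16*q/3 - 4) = (q - 6)/(q + 6)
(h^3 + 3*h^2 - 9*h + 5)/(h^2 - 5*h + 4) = (h^2 + 4*h - 5)/(h - 4)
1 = 1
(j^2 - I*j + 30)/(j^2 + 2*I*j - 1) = (j^2 - I*j + 30)/(j^2 + 2*I*j - 1)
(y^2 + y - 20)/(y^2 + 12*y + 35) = (y - 4)/(y + 7)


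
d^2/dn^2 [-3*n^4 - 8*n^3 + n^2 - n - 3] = -36*n^2 - 48*n + 2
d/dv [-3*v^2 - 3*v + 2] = -6*v - 3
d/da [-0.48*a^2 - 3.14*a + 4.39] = -0.96*a - 3.14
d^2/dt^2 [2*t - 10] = 0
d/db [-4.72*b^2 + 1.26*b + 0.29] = 1.26 - 9.44*b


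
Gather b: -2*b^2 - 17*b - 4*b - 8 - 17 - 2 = -2*b^2 - 21*b - 27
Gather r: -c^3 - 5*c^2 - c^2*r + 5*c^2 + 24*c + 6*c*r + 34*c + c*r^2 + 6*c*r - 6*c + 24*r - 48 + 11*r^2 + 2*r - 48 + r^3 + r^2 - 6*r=-c^3 + 52*c + r^3 + r^2*(c + 12) + r*(-c^2 + 12*c + 20) - 96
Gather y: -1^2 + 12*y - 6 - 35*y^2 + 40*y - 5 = -35*y^2 + 52*y - 12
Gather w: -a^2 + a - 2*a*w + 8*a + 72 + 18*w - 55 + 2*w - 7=-a^2 + 9*a + w*(20 - 2*a) + 10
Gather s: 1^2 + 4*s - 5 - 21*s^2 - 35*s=-21*s^2 - 31*s - 4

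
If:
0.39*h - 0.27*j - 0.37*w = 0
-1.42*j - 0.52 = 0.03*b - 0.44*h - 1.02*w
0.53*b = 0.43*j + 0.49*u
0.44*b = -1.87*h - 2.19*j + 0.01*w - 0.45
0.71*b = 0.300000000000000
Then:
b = 0.42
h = -0.03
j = -0.27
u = 0.69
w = 0.16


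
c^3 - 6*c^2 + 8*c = c*(c - 4)*(c - 2)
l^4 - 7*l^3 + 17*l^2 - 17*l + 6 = (l - 3)*(l - 2)*(l - 1)^2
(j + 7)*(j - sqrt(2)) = j^2 - sqrt(2)*j + 7*j - 7*sqrt(2)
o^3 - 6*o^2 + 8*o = o*(o - 4)*(o - 2)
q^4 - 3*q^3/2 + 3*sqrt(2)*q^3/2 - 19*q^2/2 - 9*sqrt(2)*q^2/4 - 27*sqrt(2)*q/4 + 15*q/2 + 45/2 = (q - 3)*(q + 3/2)*(q - sqrt(2))*(q + 5*sqrt(2)/2)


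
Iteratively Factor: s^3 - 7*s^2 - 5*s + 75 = (s + 3)*(s^2 - 10*s + 25) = (s - 5)*(s + 3)*(s - 5)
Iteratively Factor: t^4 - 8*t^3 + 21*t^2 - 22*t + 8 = (t - 4)*(t^3 - 4*t^2 + 5*t - 2) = (t - 4)*(t - 2)*(t^2 - 2*t + 1) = (t - 4)*(t - 2)*(t - 1)*(t - 1)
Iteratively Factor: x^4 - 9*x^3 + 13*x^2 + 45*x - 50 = (x - 5)*(x^3 - 4*x^2 - 7*x + 10) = (x - 5)*(x + 2)*(x^2 - 6*x + 5) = (x - 5)*(x - 1)*(x + 2)*(x - 5)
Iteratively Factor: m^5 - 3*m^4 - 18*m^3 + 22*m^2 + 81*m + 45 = (m - 3)*(m^4 - 18*m^2 - 32*m - 15) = (m - 3)*(m + 3)*(m^3 - 3*m^2 - 9*m - 5) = (m - 3)*(m + 1)*(m + 3)*(m^2 - 4*m - 5) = (m - 3)*(m + 1)^2*(m + 3)*(m - 5)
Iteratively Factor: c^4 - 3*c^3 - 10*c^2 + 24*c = (c - 2)*(c^3 - c^2 - 12*c) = (c - 2)*(c + 3)*(c^2 - 4*c) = c*(c - 2)*(c + 3)*(c - 4)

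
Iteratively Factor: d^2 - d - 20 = (d + 4)*(d - 5)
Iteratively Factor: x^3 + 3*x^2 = (x)*(x^2 + 3*x) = x^2*(x + 3)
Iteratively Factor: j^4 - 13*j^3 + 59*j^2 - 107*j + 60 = (j - 3)*(j^3 - 10*j^2 + 29*j - 20) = (j - 4)*(j - 3)*(j^2 - 6*j + 5) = (j - 5)*(j - 4)*(j - 3)*(j - 1)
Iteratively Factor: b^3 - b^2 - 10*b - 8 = (b + 2)*(b^2 - 3*b - 4) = (b - 4)*(b + 2)*(b + 1)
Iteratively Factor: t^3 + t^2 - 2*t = (t + 2)*(t^2 - t) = (t - 1)*(t + 2)*(t)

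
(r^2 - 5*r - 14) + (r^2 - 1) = 2*r^2 - 5*r - 15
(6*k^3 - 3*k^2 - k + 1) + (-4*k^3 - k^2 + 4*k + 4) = 2*k^3 - 4*k^2 + 3*k + 5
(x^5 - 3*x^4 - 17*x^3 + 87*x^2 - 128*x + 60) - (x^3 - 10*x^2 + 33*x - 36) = x^5 - 3*x^4 - 18*x^3 + 97*x^2 - 161*x + 96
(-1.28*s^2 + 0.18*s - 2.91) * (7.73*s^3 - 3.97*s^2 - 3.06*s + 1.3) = -9.8944*s^5 + 6.473*s^4 - 19.2921*s^3 + 9.3379*s^2 + 9.1386*s - 3.783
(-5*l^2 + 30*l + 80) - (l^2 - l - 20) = -6*l^2 + 31*l + 100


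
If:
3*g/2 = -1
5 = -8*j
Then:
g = -2/3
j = -5/8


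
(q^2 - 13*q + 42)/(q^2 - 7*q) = (q - 6)/q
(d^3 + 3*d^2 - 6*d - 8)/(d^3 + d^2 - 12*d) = (d^2 - d - 2)/(d*(d - 3))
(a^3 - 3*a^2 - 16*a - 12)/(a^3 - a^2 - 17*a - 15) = (a^2 - 4*a - 12)/(a^2 - 2*a - 15)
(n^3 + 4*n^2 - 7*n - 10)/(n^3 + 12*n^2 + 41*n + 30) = (n - 2)/(n + 6)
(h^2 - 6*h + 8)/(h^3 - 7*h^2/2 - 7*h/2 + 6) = 2*(h - 2)/(2*h^2 + h - 3)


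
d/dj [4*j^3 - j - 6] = 12*j^2 - 1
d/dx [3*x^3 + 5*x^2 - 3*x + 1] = 9*x^2 + 10*x - 3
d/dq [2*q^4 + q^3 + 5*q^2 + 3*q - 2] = 8*q^3 + 3*q^2 + 10*q + 3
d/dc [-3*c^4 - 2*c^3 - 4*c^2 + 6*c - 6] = -12*c^3 - 6*c^2 - 8*c + 6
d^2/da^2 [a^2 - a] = 2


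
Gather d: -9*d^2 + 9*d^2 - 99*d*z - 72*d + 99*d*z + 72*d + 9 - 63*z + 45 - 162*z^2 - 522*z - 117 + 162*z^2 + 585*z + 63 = 0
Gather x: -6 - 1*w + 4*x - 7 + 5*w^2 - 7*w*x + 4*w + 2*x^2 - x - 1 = 5*w^2 + 3*w + 2*x^2 + x*(3 - 7*w) - 14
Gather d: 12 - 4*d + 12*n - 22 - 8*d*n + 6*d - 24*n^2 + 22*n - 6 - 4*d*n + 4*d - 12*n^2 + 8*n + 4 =d*(6 - 12*n) - 36*n^2 + 42*n - 12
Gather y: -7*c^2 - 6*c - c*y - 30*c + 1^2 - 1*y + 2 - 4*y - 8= -7*c^2 - 36*c + y*(-c - 5) - 5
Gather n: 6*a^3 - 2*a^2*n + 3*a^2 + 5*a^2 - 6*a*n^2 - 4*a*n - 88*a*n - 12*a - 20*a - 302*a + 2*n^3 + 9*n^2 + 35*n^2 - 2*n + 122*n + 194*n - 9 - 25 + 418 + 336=6*a^3 + 8*a^2 - 334*a + 2*n^3 + n^2*(44 - 6*a) + n*(-2*a^2 - 92*a + 314) + 720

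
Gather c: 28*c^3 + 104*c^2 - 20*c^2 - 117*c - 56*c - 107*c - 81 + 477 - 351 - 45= 28*c^3 + 84*c^2 - 280*c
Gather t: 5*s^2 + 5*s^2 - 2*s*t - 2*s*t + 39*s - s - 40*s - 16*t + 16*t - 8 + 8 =10*s^2 - 4*s*t - 2*s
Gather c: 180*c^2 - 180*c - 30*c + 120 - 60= 180*c^2 - 210*c + 60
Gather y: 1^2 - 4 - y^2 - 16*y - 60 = -y^2 - 16*y - 63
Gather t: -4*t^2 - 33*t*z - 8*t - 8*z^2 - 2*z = -4*t^2 + t*(-33*z - 8) - 8*z^2 - 2*z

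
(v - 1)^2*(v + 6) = v^3 + 4*v^2 - 11*v + 6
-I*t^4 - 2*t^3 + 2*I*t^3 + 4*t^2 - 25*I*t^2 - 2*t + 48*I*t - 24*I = (t - 1)*(t - 6*I)*(t + 4*I)*(-I*t + I)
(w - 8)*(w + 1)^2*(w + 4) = w^4 - 2*w^3 - 39*w^2 - 68*w - 32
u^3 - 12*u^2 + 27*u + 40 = (u - 8)*(u - 5)*(u + 1)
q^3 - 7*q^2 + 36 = (q - 6)*(q - 3)*(q + 2)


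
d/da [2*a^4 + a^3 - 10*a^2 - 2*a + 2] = 8*a^3 + 3*a^2 - 20*a - 2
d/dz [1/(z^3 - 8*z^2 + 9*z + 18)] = (-3*z^2 + 16*z - 9)/(z^3 - 8*z^2 + 9*z + 18)^2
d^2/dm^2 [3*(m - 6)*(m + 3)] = 6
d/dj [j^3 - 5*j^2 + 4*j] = 3*j^2 - 10*j + 4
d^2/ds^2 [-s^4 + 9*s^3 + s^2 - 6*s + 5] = -12*s^2 + 54*s + 2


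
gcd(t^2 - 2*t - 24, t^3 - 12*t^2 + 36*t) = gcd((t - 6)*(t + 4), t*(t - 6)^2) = t - 6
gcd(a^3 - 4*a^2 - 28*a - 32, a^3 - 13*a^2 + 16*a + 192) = a - 8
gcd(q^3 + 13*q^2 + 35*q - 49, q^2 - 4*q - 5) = 1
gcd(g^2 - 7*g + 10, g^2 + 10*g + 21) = 1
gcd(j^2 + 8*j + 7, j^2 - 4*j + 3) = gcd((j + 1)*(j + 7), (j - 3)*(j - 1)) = 1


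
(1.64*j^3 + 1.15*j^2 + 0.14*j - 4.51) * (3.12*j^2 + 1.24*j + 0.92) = 5.1168*j^5 + 5.6216*j^4 + 3.3716*j^3 - 12.8396*j^2 - 5.4636*j - 4.1492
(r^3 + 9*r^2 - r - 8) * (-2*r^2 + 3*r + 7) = -2*r^5 - 15*r^4 + 36*r^3 + 76*r^2 - 31*r - 56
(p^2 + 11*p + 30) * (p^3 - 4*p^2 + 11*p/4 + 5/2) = p^5 + 7*p^4 - 45*p^3/4 - 349*p^2/4 + 110*p + 75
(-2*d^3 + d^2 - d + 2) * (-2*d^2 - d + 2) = 4*d^5 - 3*d^3 - d^2 - 4*d + 4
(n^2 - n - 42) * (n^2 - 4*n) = n^4 - 5*n^3 - 38*n^2 + 168*n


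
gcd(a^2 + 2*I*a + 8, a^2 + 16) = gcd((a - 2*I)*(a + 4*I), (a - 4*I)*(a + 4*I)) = a + 4*I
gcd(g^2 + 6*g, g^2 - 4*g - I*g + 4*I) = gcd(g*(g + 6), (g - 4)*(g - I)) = 1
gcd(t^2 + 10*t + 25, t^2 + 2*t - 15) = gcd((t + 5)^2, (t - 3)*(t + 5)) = t + 5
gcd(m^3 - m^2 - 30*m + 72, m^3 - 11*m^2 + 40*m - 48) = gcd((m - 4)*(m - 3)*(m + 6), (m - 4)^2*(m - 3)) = m^2 - 7*m + 12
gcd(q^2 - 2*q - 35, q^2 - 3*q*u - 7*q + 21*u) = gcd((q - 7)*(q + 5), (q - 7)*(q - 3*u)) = q - 7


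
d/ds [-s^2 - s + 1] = -2*s - 1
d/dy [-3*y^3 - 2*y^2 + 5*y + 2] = -9*y^2 - 4*y + 5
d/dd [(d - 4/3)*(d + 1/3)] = 2*d - 1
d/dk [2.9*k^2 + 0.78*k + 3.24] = 5.8*k + 0.78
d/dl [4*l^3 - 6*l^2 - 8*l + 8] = 12*l^2 - 12*l - 8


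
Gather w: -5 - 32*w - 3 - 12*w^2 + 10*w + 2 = -12*w^2 - 22*w - 6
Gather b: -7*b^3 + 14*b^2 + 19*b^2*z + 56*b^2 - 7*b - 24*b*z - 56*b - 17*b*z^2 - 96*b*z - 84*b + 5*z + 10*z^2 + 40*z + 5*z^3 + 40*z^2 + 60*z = -7*b^3 + b^2*(19*z + 70) + b*(-17*z^2 - 120*z - 147) + 5*z^3 + 50*z^2 + 105*z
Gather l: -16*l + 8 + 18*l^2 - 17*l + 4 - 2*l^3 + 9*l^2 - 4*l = -2*l^3 + 27*l^2 - 37*l + 12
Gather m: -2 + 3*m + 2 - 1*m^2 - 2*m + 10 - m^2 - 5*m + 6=-2*m^2 - 4*m + 16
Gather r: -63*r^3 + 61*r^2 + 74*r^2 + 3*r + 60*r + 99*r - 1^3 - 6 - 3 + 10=-63*r^3 + 135*r^2 + 162*r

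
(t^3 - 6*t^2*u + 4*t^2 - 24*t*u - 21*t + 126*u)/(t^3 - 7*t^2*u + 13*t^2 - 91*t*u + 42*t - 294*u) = (t^2 - 6*t*u - 3*t + 18*u)/(t^2 - 7*t*u + 6*t - 42*u)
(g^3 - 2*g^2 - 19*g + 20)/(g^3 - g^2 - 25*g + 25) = (g + 4)/(g + 5)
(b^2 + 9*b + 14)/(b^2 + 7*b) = (b + 2)/b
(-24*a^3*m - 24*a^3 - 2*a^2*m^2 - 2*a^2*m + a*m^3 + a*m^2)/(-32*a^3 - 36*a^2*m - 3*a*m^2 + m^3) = a*(6*a*m + 6*a - m^2 - m)/(8*a^2 + 7*a*m - m^2)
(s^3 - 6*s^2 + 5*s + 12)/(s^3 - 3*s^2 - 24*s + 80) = (s^2 - 2*s - 3)/(s^2 + s - 20)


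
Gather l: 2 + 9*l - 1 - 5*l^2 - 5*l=-5*l^2 + 4*l + 1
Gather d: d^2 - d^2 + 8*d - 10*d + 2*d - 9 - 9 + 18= 0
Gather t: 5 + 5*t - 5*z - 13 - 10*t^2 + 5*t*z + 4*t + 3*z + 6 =-10*t^2 + t*(5*z + 9) - 2*z - 2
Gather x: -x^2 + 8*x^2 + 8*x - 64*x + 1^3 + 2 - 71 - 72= 7*x^2 - 56*x - 140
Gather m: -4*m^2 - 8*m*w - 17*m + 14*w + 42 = -4*m^2 + m*(-8*w - 17) + 14*w + 42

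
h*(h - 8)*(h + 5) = h^3 - 3*h^2 - 40*h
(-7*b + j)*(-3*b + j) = 21*b^2 - 10*b*j + j^2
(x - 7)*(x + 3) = x^2 - 4*x - 21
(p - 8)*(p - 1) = p^2 - 9*p + 8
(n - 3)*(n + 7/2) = n^2 + n/2 - 21/2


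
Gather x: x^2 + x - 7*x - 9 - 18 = x^2 - 6*x - 27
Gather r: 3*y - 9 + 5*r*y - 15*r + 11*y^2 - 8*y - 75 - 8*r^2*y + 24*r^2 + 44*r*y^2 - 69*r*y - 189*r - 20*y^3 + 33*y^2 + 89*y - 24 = r^2*(24 - 8*y) + r*(44*y^2 - 64*y - 204) - 20*y^3 + 44*y^2 + 84*y - 108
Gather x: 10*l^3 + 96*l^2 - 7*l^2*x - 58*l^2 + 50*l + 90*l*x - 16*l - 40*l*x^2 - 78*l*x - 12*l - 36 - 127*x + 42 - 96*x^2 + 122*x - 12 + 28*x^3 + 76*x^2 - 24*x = 10*l^3 + 38*l^2 + 22*l + 28*x^3 + x^2*(-40*l - 20) + x*(-7*l^2 + 12*l - 29) - 6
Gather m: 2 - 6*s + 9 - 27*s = 11 - 33*s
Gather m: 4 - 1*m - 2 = 2 - m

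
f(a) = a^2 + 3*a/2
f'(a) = 2*a + 3/2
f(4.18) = 23.74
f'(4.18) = 9.86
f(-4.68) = 14.88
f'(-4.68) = -7.86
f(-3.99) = 9.94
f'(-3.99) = -6.48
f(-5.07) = 18.10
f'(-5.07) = -8.64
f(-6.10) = 28.06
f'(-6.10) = -10.70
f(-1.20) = -0.36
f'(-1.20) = -0.90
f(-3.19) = 5.39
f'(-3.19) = -4.88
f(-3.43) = 6.62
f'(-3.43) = -5.36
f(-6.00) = 27.00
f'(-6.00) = -10.50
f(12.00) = 162.00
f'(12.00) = 25.50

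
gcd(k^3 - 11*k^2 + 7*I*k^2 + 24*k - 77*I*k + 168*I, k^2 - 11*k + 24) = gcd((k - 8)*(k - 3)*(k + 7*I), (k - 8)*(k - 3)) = k^2 - 11*k + 24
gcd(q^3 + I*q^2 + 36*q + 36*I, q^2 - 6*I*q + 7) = q + I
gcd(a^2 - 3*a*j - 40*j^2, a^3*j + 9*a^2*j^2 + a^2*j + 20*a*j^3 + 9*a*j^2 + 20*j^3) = a + 5*j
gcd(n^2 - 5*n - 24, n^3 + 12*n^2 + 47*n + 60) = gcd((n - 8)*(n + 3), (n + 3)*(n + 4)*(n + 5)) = n + 3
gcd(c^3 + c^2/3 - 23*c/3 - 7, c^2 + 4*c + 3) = c + 1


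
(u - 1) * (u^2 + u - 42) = u^3 - 43*u + 42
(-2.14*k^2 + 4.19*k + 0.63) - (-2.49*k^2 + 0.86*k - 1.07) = 0.35*k^2 + 3.33*k + 1.7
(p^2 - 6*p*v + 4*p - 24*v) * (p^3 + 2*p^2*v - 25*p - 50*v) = p^5 - 4*p^4*v + 4*p^4 - 12*p^3*v^2 - 16*p^3*v - 25*p^3 - 48*p^2*v^2 + 100*p^2*v - 100*p^2 + 300*p*v^2 + 400*p*v + 1200*v^2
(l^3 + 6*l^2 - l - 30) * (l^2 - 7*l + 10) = l^5 - l^4 - 33*l^3 + 37*l^2 + 200*l - 300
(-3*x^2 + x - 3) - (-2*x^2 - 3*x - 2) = -x^2 + 4*x - 1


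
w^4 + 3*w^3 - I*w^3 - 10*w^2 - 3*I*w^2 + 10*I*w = w*(w - 2)*(w + 5)*(w - I)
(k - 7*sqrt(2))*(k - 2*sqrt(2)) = k^2 - 9*sqrt(2)*k + 28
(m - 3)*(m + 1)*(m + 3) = m^3 + m^2 - 9*m - 9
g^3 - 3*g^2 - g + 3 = (g - 3)*(g - 1)*(g + 1)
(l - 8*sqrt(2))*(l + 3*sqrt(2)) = l^2 - 5*sqrt(2)*l - 48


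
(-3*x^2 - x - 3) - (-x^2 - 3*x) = -2*x^2 + 2*x - 3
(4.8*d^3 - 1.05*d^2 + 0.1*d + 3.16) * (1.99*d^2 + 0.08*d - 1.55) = 9.552*d^5 - 1.7055*d^4 - 7.325*d^3 + 7.9239*d^2 + 0.0978*d - 4.898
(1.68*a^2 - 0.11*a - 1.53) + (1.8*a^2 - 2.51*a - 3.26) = 3.48*a^2 - 2.62*a - 4.79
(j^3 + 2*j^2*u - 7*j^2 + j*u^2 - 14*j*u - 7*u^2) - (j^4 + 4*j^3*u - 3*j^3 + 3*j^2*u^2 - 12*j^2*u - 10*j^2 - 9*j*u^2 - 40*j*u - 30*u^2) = -j^4 - 4*j^3*u + 4*j^3 - 3*j^2*u^2 + 14*j^2*u + 3*j^2 + 10*j*u^2 + 26*j*u + 23*u^2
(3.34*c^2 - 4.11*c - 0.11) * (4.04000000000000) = 13.4936*c^2 - 16.6044*c - 0.4444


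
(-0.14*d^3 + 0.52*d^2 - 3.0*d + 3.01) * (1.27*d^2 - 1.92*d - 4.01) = -0.1778*d^5 + 0.9292*d^4 - 4.247*d^3 + 7.4975*d^2 + 6.2508*d - 12.0701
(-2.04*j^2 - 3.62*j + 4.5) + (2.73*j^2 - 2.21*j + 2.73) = 0.69*j^2 - 5.83*j + 7.23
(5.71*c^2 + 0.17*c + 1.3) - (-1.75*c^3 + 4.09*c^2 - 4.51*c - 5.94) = 1.75*c^3 + 1.62*c^2 + 4.68*c + 7.24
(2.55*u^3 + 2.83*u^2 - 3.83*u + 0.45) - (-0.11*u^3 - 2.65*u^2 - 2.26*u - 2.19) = 2.66*u^3 + 5.48*u^2 - 1.57*u + 2.64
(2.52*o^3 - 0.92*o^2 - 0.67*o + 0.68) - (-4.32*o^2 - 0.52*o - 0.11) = 2.52*o^3 + 3.4*o^2 - 0.15*o + 0.79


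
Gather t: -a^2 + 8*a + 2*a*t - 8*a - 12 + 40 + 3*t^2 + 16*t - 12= -a^2 + 3*t^2 + t*(2*a + 16) + 16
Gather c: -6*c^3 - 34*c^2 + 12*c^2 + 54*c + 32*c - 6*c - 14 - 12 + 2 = -6*c^3 - 22*c^2 + 80*c - 24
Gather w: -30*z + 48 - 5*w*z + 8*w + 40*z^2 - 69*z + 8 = w*(8 - 5*z) + 40*z^2 - 99*z + 56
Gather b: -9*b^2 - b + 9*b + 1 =-9*b^2 + 8*b + 1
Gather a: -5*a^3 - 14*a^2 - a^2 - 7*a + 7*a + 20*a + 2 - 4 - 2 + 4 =-5*a^3 - 15*a^2 + 20*a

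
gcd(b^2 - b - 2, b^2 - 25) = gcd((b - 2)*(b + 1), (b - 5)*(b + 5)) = 1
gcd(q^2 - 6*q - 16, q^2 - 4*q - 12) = q + 2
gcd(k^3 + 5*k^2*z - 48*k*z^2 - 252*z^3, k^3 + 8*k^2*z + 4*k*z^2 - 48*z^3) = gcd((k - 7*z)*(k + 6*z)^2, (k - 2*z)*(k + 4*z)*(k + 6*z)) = k + 6*z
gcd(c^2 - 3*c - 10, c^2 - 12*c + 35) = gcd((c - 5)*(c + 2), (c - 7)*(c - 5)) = c - 5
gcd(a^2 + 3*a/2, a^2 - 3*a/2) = a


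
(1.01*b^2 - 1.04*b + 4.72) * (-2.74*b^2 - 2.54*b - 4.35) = -2.7674*b^4 + 0.2842*b^3 - 14.6847*b^2 - 7.4648*b - 20.532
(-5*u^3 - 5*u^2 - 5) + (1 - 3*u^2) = -5*u^3 - 8*u^2 - 4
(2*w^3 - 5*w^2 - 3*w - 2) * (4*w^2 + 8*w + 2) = 8*w^5 - 4*w^4 - 48*w^3 - 42*w^2 - 22*w - 4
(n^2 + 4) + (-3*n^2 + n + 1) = -2*n^2 + n + 5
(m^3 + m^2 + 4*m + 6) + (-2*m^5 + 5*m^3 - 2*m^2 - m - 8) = -2*m^5 + 6*m^3 - m^2 + 3*m - 2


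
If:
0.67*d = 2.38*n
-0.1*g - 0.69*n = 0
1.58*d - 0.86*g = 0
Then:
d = 0.00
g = 0.00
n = 0.00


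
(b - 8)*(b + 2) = b^2 - 6*b - 16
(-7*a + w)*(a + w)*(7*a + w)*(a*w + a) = -49*a^4*w - 49*a^4 - 49*a^3*w^2 - 49*a^3*w + a^2*w^3 + a^2*w^2 + a*w^4 + a*w^3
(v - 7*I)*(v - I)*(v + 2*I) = v^3 - 6*I*v^2 + 9*v - 14*I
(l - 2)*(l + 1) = l^2 - l - 2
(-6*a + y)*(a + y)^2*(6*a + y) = -36*a^4 - 72*a^3*y - 35*a^2*y^2 + 2*a*y^3 + y^4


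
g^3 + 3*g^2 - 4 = (g - 1)*(g + 2)^2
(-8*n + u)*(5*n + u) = -40*n^2 - 3*n*u + u^2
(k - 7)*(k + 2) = k^2 - 5*k - 14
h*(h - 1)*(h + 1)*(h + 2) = h^4 + 2*h^3 - h^2 - 2*h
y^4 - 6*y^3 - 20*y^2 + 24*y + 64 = (y - 8)*(y - 2)*(y + 2)^2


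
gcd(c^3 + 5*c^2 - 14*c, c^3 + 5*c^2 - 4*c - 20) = c - 2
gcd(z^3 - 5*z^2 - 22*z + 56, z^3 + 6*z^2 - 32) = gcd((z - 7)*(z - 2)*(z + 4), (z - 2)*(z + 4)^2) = z^2 + 2*z - 8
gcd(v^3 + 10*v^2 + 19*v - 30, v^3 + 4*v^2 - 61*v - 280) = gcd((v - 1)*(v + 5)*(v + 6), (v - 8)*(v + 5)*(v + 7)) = v + 5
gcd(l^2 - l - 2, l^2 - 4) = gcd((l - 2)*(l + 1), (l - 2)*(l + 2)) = l - 2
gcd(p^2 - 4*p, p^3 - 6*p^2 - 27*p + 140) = p - 4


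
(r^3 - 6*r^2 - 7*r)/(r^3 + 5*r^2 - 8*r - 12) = r*(r - 7)/(r^2 + 4*r - 12)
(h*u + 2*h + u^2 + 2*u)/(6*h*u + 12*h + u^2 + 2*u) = (h + u)/(6*h + u)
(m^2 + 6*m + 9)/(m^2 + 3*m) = (m + 3)/m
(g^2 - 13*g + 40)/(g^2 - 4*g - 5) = (g - 8)/(g + 1)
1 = 1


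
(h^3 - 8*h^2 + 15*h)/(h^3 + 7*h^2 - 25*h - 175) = h*(h - 3)/(h^2 + 12*h + 35)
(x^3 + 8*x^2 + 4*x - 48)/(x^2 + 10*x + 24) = x - 2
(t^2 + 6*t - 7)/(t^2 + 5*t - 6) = (t + 7)/(t + 6)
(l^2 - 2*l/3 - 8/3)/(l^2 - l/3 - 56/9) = 3*(-3*l^2 + 2*l + 8)/(-9*l^2 + 3*l + 56)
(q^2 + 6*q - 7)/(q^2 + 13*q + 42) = (q - 1)/(q + 6)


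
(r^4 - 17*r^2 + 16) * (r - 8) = r^5 - 8*r^4 - 17*r^3 + 136*r^2 + 16*r - 128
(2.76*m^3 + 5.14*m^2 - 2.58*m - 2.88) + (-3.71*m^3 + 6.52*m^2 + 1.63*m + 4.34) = -0.95*m^3 + 11.66*m^2 - 0.95*m + 1.46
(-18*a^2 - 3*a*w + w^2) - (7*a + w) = -18*a^2 - 3*a*w - 7*a + w^2 - w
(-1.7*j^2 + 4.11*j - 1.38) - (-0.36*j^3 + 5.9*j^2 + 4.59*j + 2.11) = 0.36*j^3 - 7.6*j^2 - 0.48*j - 3.49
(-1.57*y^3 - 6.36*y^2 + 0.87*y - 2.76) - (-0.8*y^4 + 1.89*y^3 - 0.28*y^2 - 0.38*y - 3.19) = 0.8*y^4 - 3.46*y^3 - 6.08*y^2 + 1.25*y + 0.43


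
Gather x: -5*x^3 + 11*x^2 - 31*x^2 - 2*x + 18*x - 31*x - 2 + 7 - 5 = -5*x^3 - 20*x^2 - 15*x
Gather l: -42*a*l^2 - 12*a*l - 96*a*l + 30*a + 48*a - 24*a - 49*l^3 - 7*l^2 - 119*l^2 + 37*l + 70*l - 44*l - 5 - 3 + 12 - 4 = 54*a - 49*l^3 + l^2*(-42*a - 126) + l*(63 - 108*a)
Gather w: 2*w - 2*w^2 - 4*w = -2*w^2 - 2*w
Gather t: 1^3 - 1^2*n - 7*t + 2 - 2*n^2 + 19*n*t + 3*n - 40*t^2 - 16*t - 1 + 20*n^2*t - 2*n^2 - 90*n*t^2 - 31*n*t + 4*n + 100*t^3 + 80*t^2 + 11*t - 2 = -4*n^2 + 6*n + 100*t^3 + t^2*(40 - 90*n) + t*(20*n^2 - 12*n - 12)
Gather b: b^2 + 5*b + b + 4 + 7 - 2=b^2 + 6*b + 9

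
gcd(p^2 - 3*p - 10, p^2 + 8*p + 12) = p + 2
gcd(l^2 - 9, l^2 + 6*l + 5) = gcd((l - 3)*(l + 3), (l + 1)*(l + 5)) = 1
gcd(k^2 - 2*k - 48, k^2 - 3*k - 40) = k - 8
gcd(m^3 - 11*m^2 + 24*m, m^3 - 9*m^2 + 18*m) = m^2 - 3*m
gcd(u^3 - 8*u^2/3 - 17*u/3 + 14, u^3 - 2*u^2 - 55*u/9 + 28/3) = u^2 - 2*u/3 - 7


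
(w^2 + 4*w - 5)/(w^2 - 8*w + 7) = (w + 5)/(w - 7)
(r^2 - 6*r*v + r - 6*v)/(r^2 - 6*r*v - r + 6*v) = (r + 1)/(r - 1)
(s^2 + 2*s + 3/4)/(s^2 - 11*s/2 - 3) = (s + 3/2)/(s - 6)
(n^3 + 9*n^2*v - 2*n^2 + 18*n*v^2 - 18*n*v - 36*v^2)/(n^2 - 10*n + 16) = (n^2 + 9*n*v + 18*v^2)/(n - 8)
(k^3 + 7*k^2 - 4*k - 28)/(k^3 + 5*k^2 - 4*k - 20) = (k + 7)/(k + 5)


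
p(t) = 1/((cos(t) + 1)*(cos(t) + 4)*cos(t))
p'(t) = sin(t)/((cos(t) + 1)*(cos(t) + 4)*cos(t)^2) + sin(t)/((cos(t) + 1)*(cos(t) + 4)^2*cos(t)) + sin(t)/((cos(t) + 1)^2*(cos(t) + 4)*cos(t))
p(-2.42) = -1.64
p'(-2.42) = 3.25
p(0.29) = 0.11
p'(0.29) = 0.05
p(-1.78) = -1.60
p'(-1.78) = -5.16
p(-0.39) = 0.11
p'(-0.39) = -0.08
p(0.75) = 0.17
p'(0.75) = 0.25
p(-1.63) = -4.56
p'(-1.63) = -70.91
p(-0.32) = 0.11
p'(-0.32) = -0.06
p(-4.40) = -1.27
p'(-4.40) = 1.86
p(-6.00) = 0.11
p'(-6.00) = 0.05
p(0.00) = 0.10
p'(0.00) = 0.00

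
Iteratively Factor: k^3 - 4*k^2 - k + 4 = (k - 1)*(k^2 - 3*k - 4) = (k - 1)*(k + 1)*(k - 4)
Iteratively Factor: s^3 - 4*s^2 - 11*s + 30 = (s - 5)*(s^2 + s - 6) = (s - 5)*(s - 2)*(s + 3)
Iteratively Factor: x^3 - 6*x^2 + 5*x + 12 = (x + 1)*(x^2 - 7*x + 12) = (x - 4)*(x + 1)*(x - 3)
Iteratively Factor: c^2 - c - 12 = (c + 3)*(c - 4)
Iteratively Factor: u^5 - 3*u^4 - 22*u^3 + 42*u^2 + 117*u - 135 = (u - 5)*(u^4 + 2*u^3 - 12*u^2 - 18*u + 27) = (u - 5)*(u - 3)*(u^3 + 5*u^2 + 3*u - 9) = (u - 5)*(u - 3)*(u + 3)*(u^2 + 2*u - 3) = (u - 5)*(u - 3)*(u + 3)^2*(u - 1)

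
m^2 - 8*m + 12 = (m - 6)*(m - 2)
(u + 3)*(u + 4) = u^2 + 7*u + 12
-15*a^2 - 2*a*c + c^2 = (-5*a + c)*(3*a + c)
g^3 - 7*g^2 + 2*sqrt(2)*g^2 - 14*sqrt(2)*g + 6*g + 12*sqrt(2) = (g - 6)*(g - 1)*(g + 2*sqrt(2))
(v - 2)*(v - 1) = v^2 - 3*v + 2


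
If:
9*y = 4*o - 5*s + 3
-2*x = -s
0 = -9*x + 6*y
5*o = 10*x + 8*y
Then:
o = 132/59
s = 60/59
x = 30/59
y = 45/59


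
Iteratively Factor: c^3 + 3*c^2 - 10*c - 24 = (c - 3)*(c^2 + 6*c + 8) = (c - 3)*(c + 2)*(c + 4)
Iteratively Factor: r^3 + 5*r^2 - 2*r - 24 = (r + 4)*(r^2 + r - 6) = (r + 3)*(r + 4)*(r - 2)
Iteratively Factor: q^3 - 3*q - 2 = (q + 1)*(q^2 - q - 2) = (q - 2)*(q + 1)*(q + 1)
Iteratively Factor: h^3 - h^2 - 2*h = (h - 2)*(h^2 + h) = (h - 2)*(h + 1)*(h)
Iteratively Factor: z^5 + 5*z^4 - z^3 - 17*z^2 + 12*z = (z)*(z^4 + 5*z^3 - z^2 - 17*z + 12) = z*(z - 1)*(z^3 + 6*z^2 + 5*z - 12) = z*(z - 1)*(z + 4)*(z^2 + 2*z - 3) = z*(z - 1)*(z + 3)*(z + 4)*(z - 1)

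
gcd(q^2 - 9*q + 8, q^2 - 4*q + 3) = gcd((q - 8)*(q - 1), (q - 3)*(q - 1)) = q - 1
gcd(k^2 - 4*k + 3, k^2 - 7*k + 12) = k - 3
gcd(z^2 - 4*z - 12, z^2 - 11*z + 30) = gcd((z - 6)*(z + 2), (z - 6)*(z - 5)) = z - 6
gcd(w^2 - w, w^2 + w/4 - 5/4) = w - 1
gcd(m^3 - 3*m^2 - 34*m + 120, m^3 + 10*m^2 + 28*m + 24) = m + 6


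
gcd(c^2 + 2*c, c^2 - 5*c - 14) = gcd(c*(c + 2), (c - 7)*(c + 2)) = c + 2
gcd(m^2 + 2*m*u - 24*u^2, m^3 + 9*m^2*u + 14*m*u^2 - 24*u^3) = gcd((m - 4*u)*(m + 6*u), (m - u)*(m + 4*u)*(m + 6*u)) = m + 6*u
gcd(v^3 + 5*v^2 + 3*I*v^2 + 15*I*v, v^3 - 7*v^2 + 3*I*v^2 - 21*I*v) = v^2 + 3*I*v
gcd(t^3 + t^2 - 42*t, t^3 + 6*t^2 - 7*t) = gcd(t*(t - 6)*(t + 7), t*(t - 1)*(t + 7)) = t^2 + 7*t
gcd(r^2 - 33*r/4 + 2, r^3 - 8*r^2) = r - 8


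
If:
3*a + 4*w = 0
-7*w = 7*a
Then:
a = 0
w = 0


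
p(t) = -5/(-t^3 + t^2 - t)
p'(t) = -5*(3*t^2 - 2*t + 1)/(-t^3 + t^2 - t)^2 = 5*(-3*t^2 + 2*t - 1)/(t^2*(t^2 - t + 1)^2)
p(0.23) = 26.42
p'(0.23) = -97.52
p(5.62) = 0.03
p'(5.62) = -0.02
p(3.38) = 0.16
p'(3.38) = -0.15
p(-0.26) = -14.49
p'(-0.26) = -72.30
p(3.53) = 0.14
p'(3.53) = -0.13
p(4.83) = 0.05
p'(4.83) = -0.03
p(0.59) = 11.18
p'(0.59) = -21.60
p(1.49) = 1.94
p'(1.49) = -3.52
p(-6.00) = -0.02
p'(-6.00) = -0.00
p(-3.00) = -0.13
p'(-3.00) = -0.11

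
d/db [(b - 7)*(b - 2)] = 2*b - 9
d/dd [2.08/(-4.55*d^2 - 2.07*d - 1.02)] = (18.928*d + 4.3056)/(4.55*d^2 + 2.07*d + 1.02)^2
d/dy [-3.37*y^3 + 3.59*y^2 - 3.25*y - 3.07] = -10.11*y^2 + 7.18*y - 3.25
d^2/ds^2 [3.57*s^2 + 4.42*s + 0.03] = 7.14000000000000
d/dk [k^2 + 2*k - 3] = 2*k + 2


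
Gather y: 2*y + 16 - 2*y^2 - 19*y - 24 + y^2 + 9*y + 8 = -y^2 - 8*y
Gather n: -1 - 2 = -3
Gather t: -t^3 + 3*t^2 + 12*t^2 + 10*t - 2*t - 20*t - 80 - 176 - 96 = -t^3 + 15*t^2 - 12*t - 352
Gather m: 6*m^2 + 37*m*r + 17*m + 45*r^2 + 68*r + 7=6*m^2 + m*(37*r + 17) + 45*r^2 + 68*r + 7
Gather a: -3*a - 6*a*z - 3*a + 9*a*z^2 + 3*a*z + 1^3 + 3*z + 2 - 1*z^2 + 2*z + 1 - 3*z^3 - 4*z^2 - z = a*(9*z^2 - 3*z - 6) - 3*z^3 - 5*z^2 + 4*z + 4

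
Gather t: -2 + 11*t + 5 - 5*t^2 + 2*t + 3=-5*t^2 + 13*t + 6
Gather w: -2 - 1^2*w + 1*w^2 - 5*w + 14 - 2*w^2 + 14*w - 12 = -w^2 + 8*w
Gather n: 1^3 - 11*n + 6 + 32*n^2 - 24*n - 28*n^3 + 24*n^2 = -28*n^3 + 56*n^2 - 35*n + 7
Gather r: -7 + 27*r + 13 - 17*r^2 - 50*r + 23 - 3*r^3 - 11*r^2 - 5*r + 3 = -3*r^3 - 28*r^2 - 28*r + 32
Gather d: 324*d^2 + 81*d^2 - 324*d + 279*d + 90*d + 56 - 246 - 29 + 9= 405*d^2 + 45*d - 210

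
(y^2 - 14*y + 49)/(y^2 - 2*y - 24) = (-y^2 + 14*y - 49)/(-y^2 + 2*y + 24)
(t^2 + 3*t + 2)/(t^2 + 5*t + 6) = (t + 1)/(t + 3)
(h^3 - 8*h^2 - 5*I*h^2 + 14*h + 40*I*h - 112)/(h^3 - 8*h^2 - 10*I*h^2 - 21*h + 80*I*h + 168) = (h + 2*I)/(h - 3*I)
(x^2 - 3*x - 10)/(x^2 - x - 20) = (x + 2)/(x + 4)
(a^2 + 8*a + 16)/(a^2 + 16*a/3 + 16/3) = 3*(a + 4)/(3*a + 4)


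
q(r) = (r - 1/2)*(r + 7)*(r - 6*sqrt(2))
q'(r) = (r - 1/2)*(r + 7) + (r - 1/2)*(r - 6*sqrt(2)) + (r + 7)*(r - 6*sqrt(2))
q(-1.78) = 122.17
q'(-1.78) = -42.08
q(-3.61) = 168.52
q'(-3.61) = -5.22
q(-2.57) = 150.35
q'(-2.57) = -28.64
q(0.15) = 20.86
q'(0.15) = -59.18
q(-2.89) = 158.49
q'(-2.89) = -22.12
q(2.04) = -89.73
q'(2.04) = -54.27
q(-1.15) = 93.00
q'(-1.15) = -50.12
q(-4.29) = 165.83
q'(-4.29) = 13.59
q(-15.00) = -2912.17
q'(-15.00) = 675.90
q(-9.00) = -332.22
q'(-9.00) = 220.08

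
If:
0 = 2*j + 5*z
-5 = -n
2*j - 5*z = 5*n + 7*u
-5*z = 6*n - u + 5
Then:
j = 15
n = 5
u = 5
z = -6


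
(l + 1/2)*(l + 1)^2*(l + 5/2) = l^4 + 5*l^3 + 33*l^2/4 + 11*l/2 + 5/4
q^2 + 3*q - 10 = (q - 2)*(q + 5)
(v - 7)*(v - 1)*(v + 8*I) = v^3 - 8*v^2 + 8*I*v^2 + 7*v - 64*I*v + 56*I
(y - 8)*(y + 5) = y^2 - 3*y - 40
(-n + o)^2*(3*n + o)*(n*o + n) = 3*n^4*o + 3*n^4 - 5*n^3*o^2 - 5*n^3*o + n^2*o^3 + n^2*o^2 + n*o^4 + n*o^3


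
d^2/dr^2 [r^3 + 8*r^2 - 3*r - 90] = 6*r + 16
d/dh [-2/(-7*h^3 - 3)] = -42*h^2/(7*h^3 + 3)^2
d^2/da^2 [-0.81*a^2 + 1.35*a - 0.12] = -1.62000000000000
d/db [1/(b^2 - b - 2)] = (1 - 2*b)/(-b^2 + b + 2)^2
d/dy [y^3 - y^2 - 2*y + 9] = 3*y^2 - 2*y - 2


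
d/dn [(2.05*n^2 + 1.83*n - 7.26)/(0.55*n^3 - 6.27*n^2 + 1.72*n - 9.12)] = (-1.1275*n^4 - 2.013*n^3 + 26.9791*n^2 - 128.4324*n - 4.2024)/(0.3025*n^6 - 6.897*n^5 + 41.2049*n^4 - 31.6008*n^3 + 117.3232*n^2 - 31.3728*n + 83.1744)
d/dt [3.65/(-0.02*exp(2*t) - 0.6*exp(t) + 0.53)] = (0.146*exp(t) + 2.19)*exp(t)/(0.02*exp(2*t) + 0.6*exp(t) - 0.53)^2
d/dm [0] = 0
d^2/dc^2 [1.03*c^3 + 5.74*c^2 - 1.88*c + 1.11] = 6.18*c + 11.48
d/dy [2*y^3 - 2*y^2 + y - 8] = 6*y^2 - 4*y + 1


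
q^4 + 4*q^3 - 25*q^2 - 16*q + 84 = (q - 3)*(q - 2)*(q + 2)*(q + 7)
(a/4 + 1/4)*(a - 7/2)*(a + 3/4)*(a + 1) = a^4/4 - 3*a^3/16 - 57*a^2/32 - 2*a - 21/32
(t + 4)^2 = t^2 + 8*t + 16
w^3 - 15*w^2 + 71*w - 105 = (w - 7)*(w - 5)*(w - 3)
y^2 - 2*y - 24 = (y - 6)*(y + 4)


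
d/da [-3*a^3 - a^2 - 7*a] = -9*a^2 - 2*a - 7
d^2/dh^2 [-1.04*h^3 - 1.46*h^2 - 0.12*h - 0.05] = -6.24*h - 2.92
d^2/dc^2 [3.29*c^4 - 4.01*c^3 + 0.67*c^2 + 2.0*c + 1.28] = 39.48*c^2 - 24.06*c + 1.34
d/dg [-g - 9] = -1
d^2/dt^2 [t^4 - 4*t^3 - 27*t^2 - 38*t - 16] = 12*t^2 - 24*t - 54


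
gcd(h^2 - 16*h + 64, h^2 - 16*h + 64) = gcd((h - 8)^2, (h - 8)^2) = h^2 - 16*h + 64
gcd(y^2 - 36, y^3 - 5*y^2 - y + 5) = 1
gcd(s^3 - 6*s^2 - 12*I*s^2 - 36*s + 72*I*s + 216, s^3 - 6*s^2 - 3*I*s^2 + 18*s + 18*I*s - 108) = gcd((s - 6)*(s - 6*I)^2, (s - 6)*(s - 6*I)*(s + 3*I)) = s^2 + s*(-6 - 6*I) + 36*I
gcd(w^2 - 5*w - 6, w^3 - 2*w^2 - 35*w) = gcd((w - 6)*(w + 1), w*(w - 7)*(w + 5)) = 1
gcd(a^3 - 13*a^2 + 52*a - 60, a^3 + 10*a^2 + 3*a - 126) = 1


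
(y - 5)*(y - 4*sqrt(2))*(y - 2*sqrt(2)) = y^3 - 6*sqrt(2)*y^2 - 5*y^2 + 16*y + 30*sqrt(2)*y - 80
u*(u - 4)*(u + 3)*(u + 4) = u^4 + 3*u^3 - 16*u^2 - 48*u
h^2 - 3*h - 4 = (h - 4)*(h + 1)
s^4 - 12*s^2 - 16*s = s*(s - 4)*(s + 2)^2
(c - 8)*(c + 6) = c^2 - 2*c - 48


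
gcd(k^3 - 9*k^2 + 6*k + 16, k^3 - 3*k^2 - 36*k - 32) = k^2 - 7*k - 8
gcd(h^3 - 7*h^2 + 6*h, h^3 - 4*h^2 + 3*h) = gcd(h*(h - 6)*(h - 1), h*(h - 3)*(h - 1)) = h^2 - h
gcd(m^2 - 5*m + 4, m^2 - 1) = m - 1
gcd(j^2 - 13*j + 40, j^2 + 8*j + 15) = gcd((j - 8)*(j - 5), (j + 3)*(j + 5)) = 1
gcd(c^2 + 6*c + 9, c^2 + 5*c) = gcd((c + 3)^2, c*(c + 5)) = 1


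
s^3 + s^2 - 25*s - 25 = (s - 5)*(s + 1)*(s + 5)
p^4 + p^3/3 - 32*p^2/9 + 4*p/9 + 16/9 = (p - 4/3)*(p - 1)*(p + 2/3)*(p + 2)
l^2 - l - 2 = (l - 2)*(l + 1)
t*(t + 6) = t^2 + 6*t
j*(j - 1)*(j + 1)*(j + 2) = j^4 + 2*j^3 - j^2 - 2*j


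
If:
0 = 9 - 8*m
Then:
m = 9/8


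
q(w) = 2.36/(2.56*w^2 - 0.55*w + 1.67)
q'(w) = 2.36*(0.55 - 5.12*w)/(2.56*w^2 - 0.55*w + 1.67)^2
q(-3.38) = 0.07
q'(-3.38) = 0.04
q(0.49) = 1.17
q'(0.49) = -1.14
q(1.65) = 0.31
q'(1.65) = -0.31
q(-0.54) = 0.87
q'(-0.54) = 1.06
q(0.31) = 1.35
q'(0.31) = -0.80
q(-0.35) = 1.08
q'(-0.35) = 1.17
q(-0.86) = 0.58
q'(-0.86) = 0.72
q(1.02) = 0.63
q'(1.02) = -0.77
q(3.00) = 0.10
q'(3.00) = -0.07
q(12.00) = 0.01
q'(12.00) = -0.00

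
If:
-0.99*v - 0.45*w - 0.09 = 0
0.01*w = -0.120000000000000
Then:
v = 5.36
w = -12.00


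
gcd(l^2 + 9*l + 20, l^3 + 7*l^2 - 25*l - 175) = l + 5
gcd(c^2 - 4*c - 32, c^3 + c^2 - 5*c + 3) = 1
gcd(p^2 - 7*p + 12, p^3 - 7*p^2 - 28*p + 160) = p - 4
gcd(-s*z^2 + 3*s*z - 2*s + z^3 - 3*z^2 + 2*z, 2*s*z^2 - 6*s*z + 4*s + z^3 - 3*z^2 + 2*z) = z^2 - 3*z + 2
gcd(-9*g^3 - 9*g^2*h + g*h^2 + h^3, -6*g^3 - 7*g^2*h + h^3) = 3*g^2 + 2*g*h - h^2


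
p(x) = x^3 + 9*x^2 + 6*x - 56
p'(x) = 3*x^2 + 18*x + 6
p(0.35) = -52.75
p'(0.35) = 12.67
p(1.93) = -3.71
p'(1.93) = 51.91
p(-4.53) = 8.55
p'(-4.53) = -13.98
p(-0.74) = -55.92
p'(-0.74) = -5.68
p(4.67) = 270.15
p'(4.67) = 155.49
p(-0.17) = -56.76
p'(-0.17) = 3.03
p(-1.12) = -52.84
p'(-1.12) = -10.40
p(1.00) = -40.00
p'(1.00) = 27.00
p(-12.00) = -560.00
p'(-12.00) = 222.00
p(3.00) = 70.00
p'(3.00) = 87.00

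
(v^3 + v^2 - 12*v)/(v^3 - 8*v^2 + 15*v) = (v + 4)/(v - 5)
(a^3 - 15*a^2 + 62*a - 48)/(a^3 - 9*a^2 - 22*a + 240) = (a - 1)/(a + 5)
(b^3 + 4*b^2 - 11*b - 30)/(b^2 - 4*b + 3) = (b^2 + 7*b + 10)/(b - 1)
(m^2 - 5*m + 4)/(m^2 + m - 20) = (m - 1)/(m + 5)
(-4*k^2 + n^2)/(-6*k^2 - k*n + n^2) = (2*k - n)/(3*k - n)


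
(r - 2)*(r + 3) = r^2 + r - 6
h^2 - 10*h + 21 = (h - 7)*(h - 3)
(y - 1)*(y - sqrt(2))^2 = y^3 - 2*sqrt(2)*y^2 - y^2 + 2*y + 2*sqrt(2)*y - 2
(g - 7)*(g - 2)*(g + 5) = g^3 - 4*g^2 - 31*g + 70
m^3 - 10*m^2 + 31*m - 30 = (m - 5)*(m - 3)*(m - 2)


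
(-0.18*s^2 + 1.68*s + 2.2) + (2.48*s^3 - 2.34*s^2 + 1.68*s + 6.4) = 2.48*s^3 - 2.52*s^2 + 3.36*s + 8.6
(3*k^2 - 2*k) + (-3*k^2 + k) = -k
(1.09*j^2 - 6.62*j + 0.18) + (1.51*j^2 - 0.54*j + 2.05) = 2.6*j^2 - 7.16*j + 2.23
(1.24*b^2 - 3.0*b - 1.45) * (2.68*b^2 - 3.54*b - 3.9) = 3.3232*b^4 - 12.4296*b^3 + 1.898*b^2 + 16.833*b + 5.655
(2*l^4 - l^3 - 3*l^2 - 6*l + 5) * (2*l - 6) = 4*l^5 - 14*l^4 + 6*l^2 + 46*l - 30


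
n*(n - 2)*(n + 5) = n^3 + 3*n^2 - 10*n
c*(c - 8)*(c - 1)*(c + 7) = c^4 - 2*c^3 - 55*c^2 + 56*c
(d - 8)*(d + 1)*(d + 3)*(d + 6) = d^4 + 2*d^3 - 53*d^2 - 198*d - 144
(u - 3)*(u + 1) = u^2 - 2*u - 3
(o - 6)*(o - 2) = o^2 - 8*o + 12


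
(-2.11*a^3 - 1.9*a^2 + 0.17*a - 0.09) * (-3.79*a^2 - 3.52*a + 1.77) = 7.9969*a^5 + 14.6282*a^4 + 2.309*a^3 - 3.6203*a^2 + 0.6177*a - 0.1593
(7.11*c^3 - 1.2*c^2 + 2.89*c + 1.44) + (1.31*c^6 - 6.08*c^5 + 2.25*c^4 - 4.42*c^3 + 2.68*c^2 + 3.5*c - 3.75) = 1.31*c^6 - 6.08*c^5 + 2.25*c^4 + 2.69*c^3 + 1.48*c^2 + 6.39*c - 2.31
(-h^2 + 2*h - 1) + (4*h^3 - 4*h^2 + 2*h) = 4*h^3 - 5*h^2 + 4*h - 1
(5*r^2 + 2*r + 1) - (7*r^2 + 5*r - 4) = -2*r^2 - 3*r + 5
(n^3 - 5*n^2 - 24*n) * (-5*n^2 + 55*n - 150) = -5*n^5 + 80*n^4 - 305*n^3 - 570*n^2 + 3600*n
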